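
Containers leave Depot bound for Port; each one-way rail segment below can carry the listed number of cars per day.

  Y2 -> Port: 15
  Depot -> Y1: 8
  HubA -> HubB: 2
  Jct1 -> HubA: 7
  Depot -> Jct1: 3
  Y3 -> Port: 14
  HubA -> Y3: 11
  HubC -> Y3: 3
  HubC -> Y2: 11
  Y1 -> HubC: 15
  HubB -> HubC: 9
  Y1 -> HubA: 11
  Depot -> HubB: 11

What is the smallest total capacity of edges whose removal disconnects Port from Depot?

Augment Depot→Y1→HubC→Y3→Port: bottleneck 3, flow now 3.
Augment Depot→Y1→HubC→Y2→Port: bottleneck 5, flow now 8.
Augment Depot→Jct1→HubA→Y3→Port: bottleneck 3, flow now 11.
Augment Depot→HubB→HubC→Y2→Port: bottleneck 6, flow now 17.
Augment Depot→HubB→HubC→Y1→HubA→Y3→Port: bottleneck 3, flow now 20. (uses reverse residual edge)
No augmenting path remains; maximum flow = 20.
By max-flow min-cut, the minimum cut capacity equals the max flow.
In the residual graph, reachable from Depot: {Depot, HubB}.
Min-cut edges: Depot→Y1 (8), Depot→Jct1 (3), HubB→HubC (9); capacity 8 + 3 + 9 = 20.

20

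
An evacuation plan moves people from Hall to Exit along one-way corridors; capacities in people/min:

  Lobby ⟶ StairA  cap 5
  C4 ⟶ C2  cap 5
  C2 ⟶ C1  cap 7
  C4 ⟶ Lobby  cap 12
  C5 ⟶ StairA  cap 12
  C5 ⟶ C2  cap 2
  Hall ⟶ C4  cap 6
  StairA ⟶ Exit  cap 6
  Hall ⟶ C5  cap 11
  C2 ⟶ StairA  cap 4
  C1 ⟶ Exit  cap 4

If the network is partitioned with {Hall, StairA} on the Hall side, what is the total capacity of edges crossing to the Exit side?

23

Edges leaving {Hall, StairA}: Hall→C5 (11), Hall→C4 (6), StairA→Exit (6).
Cut capacity = 11 + 6 + 6 = 23.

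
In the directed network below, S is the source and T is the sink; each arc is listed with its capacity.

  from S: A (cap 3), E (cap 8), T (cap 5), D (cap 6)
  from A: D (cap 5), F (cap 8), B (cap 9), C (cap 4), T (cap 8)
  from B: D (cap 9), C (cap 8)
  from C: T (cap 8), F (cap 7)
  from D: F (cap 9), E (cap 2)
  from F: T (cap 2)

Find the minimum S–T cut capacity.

10

Augment S→T: bottleneck 5, flow now 5.
Augment S→A→T: bottleneck 3, flow now 8.
Augment S→D→F→T: bottleneck 2, flow now 10.
No augmenting path remains; maximum flow = 10.
By max-flow min-cut, the minimum cut capacity equals the max flow.
In the residual graph, reachable from S: {S, D, E, F}.
Min-cut edges: S→A (3), S→T (5), F→T (2); capacity 3 + 5 + 2 = 10.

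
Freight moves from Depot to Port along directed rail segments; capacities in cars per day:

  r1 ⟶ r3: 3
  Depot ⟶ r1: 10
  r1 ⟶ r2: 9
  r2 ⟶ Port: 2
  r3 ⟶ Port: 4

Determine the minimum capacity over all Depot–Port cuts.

Augment Depot→r1→r2→Port: bottleneck 2, flow now 2.
Augment Depot→r1→r3→Port: bottleneck 3, flow now 5.
No augmenting path remains; maximum flow = 5.
By max-flow min-cut, the minimum cut capacity equals the max flow.
In the residual graph, reachable from Depot: {Depot, r1, r2}.
Min-cut edges: r1→r3 (3), r2→Port (2); capacity 3 + 2 = 5.

5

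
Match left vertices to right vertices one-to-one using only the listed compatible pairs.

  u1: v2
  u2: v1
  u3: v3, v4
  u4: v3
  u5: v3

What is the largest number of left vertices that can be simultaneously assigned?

4

Unit-capacity flow: source→left, listed edges, right→sink; max matching = max flow.
Augmenting path u1→v2 (+1); matched 1.
Augmenting path u2→v1 (+1); matched 2.
Augmenting path u3→v3 (+1); matched 3.
Augmenting path u4→v3→u3→v4 (+1); matched 4.
No augmenting path remains; maximum matching = 4.
König certificate: {u1, u2, u3, v3} is a vertex cover of size 4 (every listed pair touches it), so no matching can be larger.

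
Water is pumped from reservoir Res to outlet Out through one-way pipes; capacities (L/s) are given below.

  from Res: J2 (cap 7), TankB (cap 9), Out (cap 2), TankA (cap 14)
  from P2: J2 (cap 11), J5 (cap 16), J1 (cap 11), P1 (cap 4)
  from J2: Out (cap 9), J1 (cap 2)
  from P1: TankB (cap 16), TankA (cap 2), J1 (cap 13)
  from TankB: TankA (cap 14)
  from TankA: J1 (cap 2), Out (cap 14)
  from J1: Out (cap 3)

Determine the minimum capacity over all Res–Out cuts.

25

Augment Res→Out: bottleneck 2, flow now 2.
Augment Res→J2→Out: bottleneck 7, flow now 9.
Augment Res→TankA→Out: bottleneck 14, flow now 23.
Augment Res→TankB→TankA→J1→Out: bottleneck 2, flow now 25.
No augmenting path remains; maximum flow = 25.
By max-flow min-cut, the minimum cut capacity equals the max flow.
In the residual graph, reachable from Res: {Res, TankB, TankA}.
Min-cut edges: Res→J2 (7), Res→Out (2), TankA→J1 (2), TankA→Out (14); capacity 7 + 2 + 2 + 14 = 25.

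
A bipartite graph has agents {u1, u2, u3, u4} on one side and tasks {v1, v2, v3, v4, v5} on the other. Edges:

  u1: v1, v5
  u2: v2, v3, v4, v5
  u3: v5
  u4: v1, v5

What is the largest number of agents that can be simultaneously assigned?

Unit-capacity flow: source→left, listed edges, right→sink; max matching = max flow.
Augmenting path u1→v1 (+1); matched 1.
Augmenting path u2→v2 (+1); matched 2.
Augmenting path u3→v5 (+1); matched 3.
No augmenting path remains; maximum matching = 3.
König certificate: {u2, v1, v5} is a vertex cover of size 3 (every listed pair touches it), so no matching can be larger.

3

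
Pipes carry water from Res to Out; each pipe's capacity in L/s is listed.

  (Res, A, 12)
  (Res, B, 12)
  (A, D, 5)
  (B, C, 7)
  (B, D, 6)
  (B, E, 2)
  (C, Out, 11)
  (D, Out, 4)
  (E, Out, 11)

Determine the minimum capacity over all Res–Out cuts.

Augment Res→A→D→Out: bottleneck 4, flow now 4.
Augment Res→B→C→Out: bottleneck 7, flow now 11.
Augment Res→B→E→Out: bottleneck 2, flow now 13.
No augmenting path remains; maximum flow = 13.
By max-flow min-cut, the minimum cut capacity equals the max flow.
In the residual graph, reachable from Res: {Res, A, B, D}.
Min-cut edges: B→C (7), B→E (2), D→Out (4); capacity 7 + 2 + 4 = 13.

13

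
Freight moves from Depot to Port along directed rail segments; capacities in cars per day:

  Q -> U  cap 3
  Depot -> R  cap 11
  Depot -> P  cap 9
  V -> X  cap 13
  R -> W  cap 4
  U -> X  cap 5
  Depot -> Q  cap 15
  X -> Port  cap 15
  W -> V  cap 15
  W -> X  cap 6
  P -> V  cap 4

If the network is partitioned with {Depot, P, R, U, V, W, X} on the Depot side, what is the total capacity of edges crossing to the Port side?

Edges leaving {Depot, P, R, U, V, W, X}: Depot→Q (15), X→Port (15).
Cut capacity = 15 + 15 = 30.

30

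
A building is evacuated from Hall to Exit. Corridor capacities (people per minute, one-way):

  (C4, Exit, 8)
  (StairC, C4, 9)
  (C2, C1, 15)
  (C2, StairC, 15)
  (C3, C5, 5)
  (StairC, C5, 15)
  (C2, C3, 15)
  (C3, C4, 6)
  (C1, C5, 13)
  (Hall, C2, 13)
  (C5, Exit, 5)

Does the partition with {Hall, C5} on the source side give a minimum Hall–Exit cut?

Given cut capacity: 13 + 5 = 18.
Augment Hall→C2→C3→C5→Exit: bottleneck 5, flow now 5.
Augment Hall→C2→C3→C4→Exit: bottleneck 6, flow now 11.
Augment Hall→C2→StairC→C4→Exit: bottleneck 2, flow now 13.
No augmenting path remains; maximum flow = 13.
In the residual graph, reachable from Hall: {Hall}.
Min-cut edges: Hall→C2 (13); capacity 13 = 13.
Cut capacity 18 exceeds the max flow 13, so it is not minimum.

No — its capacity is 18, but the minimum cut has capacity 13.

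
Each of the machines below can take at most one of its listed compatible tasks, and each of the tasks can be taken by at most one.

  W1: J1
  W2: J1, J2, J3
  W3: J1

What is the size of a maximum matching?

Unit-capacity flow: source→left, listed edges, right→sink; max matching = max flow.
Augmenting path W1→J1 (+1); matched 1.
Augmenting path W2→J2 (+1); matched 2.
No augmenting path remains; maximum matching = 2.
König certificate: {W2, J1} is a vertex cover of size 2 (every listed pair touches it), so no matching can be larger.

2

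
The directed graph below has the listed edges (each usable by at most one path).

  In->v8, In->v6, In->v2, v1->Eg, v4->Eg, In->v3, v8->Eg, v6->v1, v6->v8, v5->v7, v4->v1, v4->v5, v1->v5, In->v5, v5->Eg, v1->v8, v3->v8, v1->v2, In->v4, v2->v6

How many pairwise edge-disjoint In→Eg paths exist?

Assign every edge capacity 1; by Menger, the answer equals the max flow.
Path In→v4→Eg (+1); total 1.
Path In→v5→Eg (+1); total 2.
Path In→v8→Eg (+1); total 3.
Path In→v6→v1→Eg (+1); total 4.
No residual In→Eg path; max flow = 4.
Certifying cut of size 4: {In→v4, In→v5, v6→v1, v8→Eg}.

4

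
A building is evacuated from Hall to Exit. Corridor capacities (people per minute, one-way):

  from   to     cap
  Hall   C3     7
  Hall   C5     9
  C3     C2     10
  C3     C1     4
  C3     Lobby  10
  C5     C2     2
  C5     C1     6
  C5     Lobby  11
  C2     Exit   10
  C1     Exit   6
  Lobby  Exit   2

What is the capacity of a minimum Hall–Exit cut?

16

Augment Hall→C3→C2→Exit: bottleneck 7, flow now 7.
Augment Hall→C5→C2→Exit: bottleneck 2, flow now 9.
Augment Hall→C5→C1→Exit: bottleneck 6, flow now 15.
Augment Hall→C5→Lobby→Exit: bottleneck 1, flow now 16.
No augmenting path remains; maximum flow = 16.
By max-flow min-cut, the minimum cut capacity equals the max flow.
In the residual graph, reachable from Hall: {Hall}.
Min-cut edges: Hall→C3 (7), Hall→C5 (9); capacity 7 + 9 = 16.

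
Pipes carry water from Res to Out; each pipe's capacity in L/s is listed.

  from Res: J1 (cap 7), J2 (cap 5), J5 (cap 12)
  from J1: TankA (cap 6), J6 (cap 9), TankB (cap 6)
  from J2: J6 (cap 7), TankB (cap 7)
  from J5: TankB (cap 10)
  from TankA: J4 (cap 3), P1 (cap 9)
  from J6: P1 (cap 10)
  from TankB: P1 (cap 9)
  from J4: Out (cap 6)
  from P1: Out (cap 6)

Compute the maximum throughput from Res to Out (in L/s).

Augment Res→J1→TankA→J4→Out: bottleneck 3, flow now 3.
Augment Res→J1→TankA→P1→Out: bottleneck 3, flow now 6.
Augment Res→J1→J6→P1→Out: bottleneck 1, flow now 7.
Augment Res→J2→J6→P1→Out: bottleneck 2, flow now 9.
No augmenting path remains; maximum flow = 9.
In the residual graph, reachable from Res: {Res, J1, J2, J5, TankA, J6, TankB, P1}.
Min-cut edges: TankA→J4 (3), P1→Out (6); capacity 3 + 6 = 9.
This cut is saturated, so no flow can exceed 9.

9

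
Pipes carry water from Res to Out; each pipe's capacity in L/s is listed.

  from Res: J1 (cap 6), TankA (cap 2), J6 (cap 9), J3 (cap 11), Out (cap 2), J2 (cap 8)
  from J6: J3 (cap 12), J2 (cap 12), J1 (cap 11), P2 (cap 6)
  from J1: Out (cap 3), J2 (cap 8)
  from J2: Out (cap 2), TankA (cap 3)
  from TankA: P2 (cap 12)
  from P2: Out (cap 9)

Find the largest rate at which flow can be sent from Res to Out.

Augment Res→Out: bottleneck 2, flow now 2.
Augment Res→J1→Out: bottleneck 3, flow now 5.
Augment Res→J2→Out: bottleneck 2, flow now 7.
Augment Res→J6→P2→Out: bottleneck 6, flow now 13.
Augment Res→TankA→P2→Out: bottleneck 2, flow now 15.
Augment Res→J2→TankA→P2→Out: bottleneck 1, flow now 16.
No augmenting path remains; maximum flow = 16.
In the residual graph, reachable from Res: {Res, J6, J3, J1, J2, TankA, P2}.
Min-cut edges: Res→Out (2), J1→Out (3), J2→Out (2), P2→Out (9); capacity 2 + 3 + 2 + 9 = 16.
This cut is saturated, so no flow can exceed 16.

16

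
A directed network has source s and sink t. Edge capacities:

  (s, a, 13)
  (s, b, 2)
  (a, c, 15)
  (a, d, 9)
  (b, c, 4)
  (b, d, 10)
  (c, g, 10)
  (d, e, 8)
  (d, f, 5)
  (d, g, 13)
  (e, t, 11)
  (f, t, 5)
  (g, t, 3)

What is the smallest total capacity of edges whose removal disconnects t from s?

14

Augment s→a→c→g→t: bottleneck 3, flow now 3.
Augment s→a→d→e→t: bottleneck 8, flow now 11.
Augment s→a→d→f→t: bottleneck 1, flow now 12.
Augment s→b→d→f→t: bottleneck 2, flow now 14.
No augmenting path remains; maximum flow = 14.
By max-flow min-cut, the minimum cut capacity equals the max flow.
In the residual graph, reachable from s: {s, a, c, g}.
Min-cut edges: s→b (2), a→d (9), g→t (3); capacity 2 + 9 + 3 = 14.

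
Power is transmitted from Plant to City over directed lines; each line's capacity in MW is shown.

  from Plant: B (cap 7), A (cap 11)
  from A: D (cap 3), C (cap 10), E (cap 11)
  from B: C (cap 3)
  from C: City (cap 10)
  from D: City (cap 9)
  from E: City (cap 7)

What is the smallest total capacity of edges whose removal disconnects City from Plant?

Augment Plant→A→C→City: bottleneck 10, flow now 10.
Augment Plant→A→D→City: bottleneck 1, flow now 11.
Augment Plant→B→C→A→D→City: bottleneck 2, flow now 13. (uses reverse residual edge)
Augment Plant→B→C→A→E→City: bottleneck 1, flow now 14. (uses reverse residual edge)
No augmenting path remains; maximum flow = 14.
By max-flow min-cut, the minimum cut capacity equals the max flow.
In the residual graph, reachable from Plant: {Plant, B}.
Min-cut edges: Plant→A (11), B→C (3); capacity 11 + 3 = 14.

14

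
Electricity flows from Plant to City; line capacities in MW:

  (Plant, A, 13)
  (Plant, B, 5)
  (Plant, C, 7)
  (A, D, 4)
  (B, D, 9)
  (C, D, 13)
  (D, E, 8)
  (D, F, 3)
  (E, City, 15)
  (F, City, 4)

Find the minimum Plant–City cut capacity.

11

Augment Plant→A→D→E→City: bottleneck 4, flow now 4.
Augment Plant→B→D→E→City: bottleneck 4, flow now 8.
Augment Plant→B→D→F→City: bottleneck 1, flow now 9.
Augment Plant→C→D→F→City: bottleneck 2, flow now 11.
No augmenting path remains; maximum flow = 11.
By max-flow min-cut, the minimum cut capacity equals the max flow.
In the residual graph, reachable from Plant: {Plant, A, B, C, D}.
Min-cut edges: D→E (8), D→F (3); capacity 8 + 3 = 11.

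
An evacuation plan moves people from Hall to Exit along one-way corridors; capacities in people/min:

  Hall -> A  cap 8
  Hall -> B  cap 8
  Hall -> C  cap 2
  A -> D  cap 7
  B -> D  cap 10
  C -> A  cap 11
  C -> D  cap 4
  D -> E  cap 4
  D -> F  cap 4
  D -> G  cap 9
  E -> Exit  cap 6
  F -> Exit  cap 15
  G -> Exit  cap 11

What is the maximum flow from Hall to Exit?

17

Augment Hall→A→D→E→Exit: bottleneck 4, flow now 4.
Augment Hall→A→D→F→Exit: bottleneck 3, flow now 7.
Augment Hall→B→D→F→Exit: bottleneck 1, flow now 8.
Augment Hall→B→D→G→Exit: bottleneck 7, flow now 15.
Augment Hall→C→D→G→Exit: bottleneck 2, flow now 17.
No augmenting path remains; maximum flow = 17.
In the residual graph, reachable from Hall: {Hall, A}.
Min-cut edges: Hall→B (8), Hall→C (2), A→D (7); capacity 8 + 2 + 7 = 17.
This cut is saturated, so no flow can exceed 17.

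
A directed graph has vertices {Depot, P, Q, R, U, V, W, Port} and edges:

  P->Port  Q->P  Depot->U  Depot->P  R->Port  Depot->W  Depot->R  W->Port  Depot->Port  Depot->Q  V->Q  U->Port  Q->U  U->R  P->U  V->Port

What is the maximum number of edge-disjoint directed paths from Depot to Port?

Assign every edge capacity 1; by Menger, the answer equals the max flow.
Path Depot→Port (+1); total 1.
Path Depot→P→Port (+1); total 2.
Path Depot→R→Port (+1); total 3.
Path Depot→U→Port (+1); total 4.
Path Depot→W→Port (+1); total 5.
No residual Depot→Port path; max flow = 5.
Certifying cut of size 5: {Depot→Port, Depot→W, P→Port, R→Port, U→Port}.

5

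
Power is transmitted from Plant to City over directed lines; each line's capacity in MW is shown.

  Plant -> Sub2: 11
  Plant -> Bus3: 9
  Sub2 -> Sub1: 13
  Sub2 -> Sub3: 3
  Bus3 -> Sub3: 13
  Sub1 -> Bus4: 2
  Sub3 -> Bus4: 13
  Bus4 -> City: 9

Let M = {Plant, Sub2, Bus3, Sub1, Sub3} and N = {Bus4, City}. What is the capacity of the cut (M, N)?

15

Edges leaving {Plant, Sub2, Bus3, Sub1, Sub3}: Sub1→Bus4 (2), Sub3→Bus4 (13).
Cut capacity = 2 + 13 = 15.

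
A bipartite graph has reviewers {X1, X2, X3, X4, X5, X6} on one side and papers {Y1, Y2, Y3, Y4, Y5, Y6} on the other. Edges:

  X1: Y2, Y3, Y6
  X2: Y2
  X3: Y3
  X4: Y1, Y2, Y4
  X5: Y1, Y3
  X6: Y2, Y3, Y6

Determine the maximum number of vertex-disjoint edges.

Unit-capacity flow: source→left, listed edges, right→sink; max matching = max flow.
Augmenting path X1→Y2 (+1); matched 1.
Augmenting path X3→Y3 (+1); matched 2.
Augmenting path X4→Y1 (+1); matched 3.
Augmenting path X6→Y6 (+1); matched 4.
Augmenting path X5→Y1→X4→Y4 (+1); matched 5.
No augmenting path remains; maximum matching = 5.
König certificate: {X4, X5, Y2, Y3, Y6} is a vertex cover of size 5 (every listed pair touches it), so no matching can be larger.

5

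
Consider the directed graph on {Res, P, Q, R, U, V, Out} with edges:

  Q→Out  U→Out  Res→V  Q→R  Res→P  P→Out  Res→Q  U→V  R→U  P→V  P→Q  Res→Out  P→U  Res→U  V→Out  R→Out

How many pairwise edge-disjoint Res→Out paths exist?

Assign every edge capacity 1; by Menger, the answer equals the max flow.
Path Res→Out (+1); total 1.
Path Res→P→Out (+1); total 2.
Path Res→Q→Out (+1); total 3.
Path Res→U→Out (+1); total 4.
Path Res→V→Out (+1); total 5.
No residual Res→Out path; max flow = 5.
Certifying cut of size 5: {Res→Out, Res→P, Res→Q, Res→U, Res→V}.

5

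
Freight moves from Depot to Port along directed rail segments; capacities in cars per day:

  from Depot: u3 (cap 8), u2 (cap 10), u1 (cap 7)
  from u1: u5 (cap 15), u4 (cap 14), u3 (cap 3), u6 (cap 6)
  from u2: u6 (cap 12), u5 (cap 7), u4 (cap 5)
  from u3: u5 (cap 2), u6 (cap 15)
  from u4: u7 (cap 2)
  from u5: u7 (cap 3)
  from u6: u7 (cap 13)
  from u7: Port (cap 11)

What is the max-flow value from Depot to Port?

Augment Depot→u1→u4→u7→Port: bottleneck 2, flow now 2.
Augment Depot→u1→u5→u7→Port: bottleneck 3, flow now 5.
Augment Depot→u1→u6→u7→Port: bottleneck 2, flow now 7.
Augment Depot→u2→u6→u7→Port: bottleneck 4, flow now 11.
No augmenting path remains; maximum flow = 11.
In the residual graph, reachable from Depot: {Depot, u1, u2, u3, u4, u5, u6, u7}.
Min-cut edges: u7→Port (11); capacity 11 = 11.
This cut is saturated, so no flow can exceed 11.

11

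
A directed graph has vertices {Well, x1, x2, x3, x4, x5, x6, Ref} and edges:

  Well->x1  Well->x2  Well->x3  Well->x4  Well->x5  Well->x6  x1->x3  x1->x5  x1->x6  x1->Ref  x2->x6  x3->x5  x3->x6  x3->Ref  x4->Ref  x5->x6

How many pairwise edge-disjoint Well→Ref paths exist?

Assign every edge capacity 1; by Menger, the answer equals the max flow.
Path Well→x1→Ref (+1); total 1.
Path Well→x3→Ref (+1); total 2.
Path Well→x4→Ref (+1); total 3.
No residual Well→Ref path; max flow = 3.
Certifying cut of size 3: {Well→x1, Well→x3, Well→x4}.

3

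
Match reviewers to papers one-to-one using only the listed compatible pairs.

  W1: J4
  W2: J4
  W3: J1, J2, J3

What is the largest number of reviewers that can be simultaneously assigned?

Unit-capacity flow: source→left, listed edges, right→sink; max matching = max flow.
Augmenting path W1→J4 (+1); matched 1.
Augmenting path W3→J1 (+1); matched 2.
No augmenting path remains; maximum matching = 2.
König certificate: {W3, J4} is a vertex cover of size 2 (every listed pair touches it), so no matching can be larger.

2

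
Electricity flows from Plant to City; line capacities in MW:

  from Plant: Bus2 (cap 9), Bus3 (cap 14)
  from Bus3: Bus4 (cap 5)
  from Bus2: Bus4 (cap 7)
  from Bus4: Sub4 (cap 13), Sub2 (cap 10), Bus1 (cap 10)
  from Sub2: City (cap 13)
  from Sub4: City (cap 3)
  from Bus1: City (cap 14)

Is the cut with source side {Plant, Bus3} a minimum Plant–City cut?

No — its capacity is 14, but the minimum cut has capacity 12.

Given cut capacity: 9 + 5 = 14.
Augment Plant→Bus3→Bus4→Sub2→City: bottleneck 5, flow now 5.
Augment Plant→Bus2→Bus4→Sub2→City: bottleneck 5, flow now 10.
Augment Plant→Bus2→Bus4→Sub4→City: bottleneck 2, flow now 12.
No augmenting path remains; maximum flow = 12.
In the residual graph, reachable from Plant: {Plant, Bus3, Bus2}.
Min-cut edges: Bus3→Bus4 (5), Bus2→Bus4 (7); capacity 5 + 7 = 12.
Cut capacity 14 exceeds the max flow 12, so it is not minimum.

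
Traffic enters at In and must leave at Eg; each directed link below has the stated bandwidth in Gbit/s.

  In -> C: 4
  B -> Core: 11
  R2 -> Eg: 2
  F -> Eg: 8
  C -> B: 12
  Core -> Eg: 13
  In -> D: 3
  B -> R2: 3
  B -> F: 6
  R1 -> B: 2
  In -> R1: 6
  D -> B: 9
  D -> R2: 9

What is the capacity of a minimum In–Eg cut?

Augment In→D→R2→Eg: bottleneck 2, flow now 2.
Augment In→D→B→Core→Eg: bottleneck 1, flow now 3.
Augment In→R1→B→Core→Eg: bottleneck 2, flow now 5.
Augment In→C→B→Core→Eg: bottleneck 4, flow now 9.
No augmenting path remains; maximum flow = 9.
By max-flow min-cut, the minimum cut capacity equals the max flow.
In the residual graph, reachable from In: {In, R1}.
Min-cut edges: In→D (3), In→C (4), R1→B (2); capacity 3 + 4 + 2 = 9.

9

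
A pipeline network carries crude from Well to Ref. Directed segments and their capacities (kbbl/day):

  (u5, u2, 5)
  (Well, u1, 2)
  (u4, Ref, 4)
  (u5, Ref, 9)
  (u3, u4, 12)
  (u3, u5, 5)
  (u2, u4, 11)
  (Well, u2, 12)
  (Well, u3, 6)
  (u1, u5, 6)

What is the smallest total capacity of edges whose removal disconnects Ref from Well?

11

Augment Well→u1→u5→Ref: bottleneck 2, flow now 2.
Augment Well→u2→u4→Ref: bottleneck 4, flow now 6.
Augment Well→u3→u5→Ref: bottleneck 5, flow now 11.
No augmenting path remains; maximum flow = 11.
By max-flow min-cut, the minimum cut capacity equals the max flow.
In the residual graph, reachable from Well: {Well, u2, u3, u4}.
Min-cut edges: Well→u1 (2), u3→u5 (5), u4→Ref (4); capacity 2 + 5 + 4 = 11.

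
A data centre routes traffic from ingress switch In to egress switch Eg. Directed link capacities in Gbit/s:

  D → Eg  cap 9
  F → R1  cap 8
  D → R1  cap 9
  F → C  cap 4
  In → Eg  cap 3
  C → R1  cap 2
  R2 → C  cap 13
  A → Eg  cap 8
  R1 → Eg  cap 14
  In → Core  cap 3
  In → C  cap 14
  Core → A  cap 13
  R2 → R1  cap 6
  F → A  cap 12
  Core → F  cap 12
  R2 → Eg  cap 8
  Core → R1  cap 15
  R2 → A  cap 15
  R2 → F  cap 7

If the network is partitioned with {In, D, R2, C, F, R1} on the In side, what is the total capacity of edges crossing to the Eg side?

Edges leaving {In, D, R2, C, F, R1}: In→Core (3), In→Eg (3), D→Eg (9), R2→A (15), R2→Eg (8), F→A (12), R1→Eg (14).
Cut capacity = 3 + 3 + 9 + 15 + 8 + 12 + 14 = 64.

64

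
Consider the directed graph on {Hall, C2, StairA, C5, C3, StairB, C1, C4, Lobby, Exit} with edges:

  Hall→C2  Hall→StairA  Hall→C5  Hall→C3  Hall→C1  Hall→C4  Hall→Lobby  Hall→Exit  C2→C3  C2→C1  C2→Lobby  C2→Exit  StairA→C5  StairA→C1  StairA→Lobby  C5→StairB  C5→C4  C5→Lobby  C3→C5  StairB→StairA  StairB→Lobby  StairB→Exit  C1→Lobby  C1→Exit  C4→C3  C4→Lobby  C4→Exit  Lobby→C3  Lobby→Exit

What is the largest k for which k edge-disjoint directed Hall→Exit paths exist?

6

Assign every edge capacity 1; by Menger, the answer equals the max flow.
Path Hall→Exit (+1); total 1.
Path Hall→C2→Exit (+1); total 2.
Path Hall→C1→Exit (+1); total 3.
Path Hall→C4→Exit (+1); total 4.
Path Hall→Lobby→Exit (+1); total 5.
Path Hall→C5→StairB→Exit (+1); total 6.
No residual Hall→Exit path; max flow = 6.
Certifying cut of size 6: {C1→Exit, C4→Exit, C5→StairB, Hall→C2, Hall→Exit, Lobby→Exit}.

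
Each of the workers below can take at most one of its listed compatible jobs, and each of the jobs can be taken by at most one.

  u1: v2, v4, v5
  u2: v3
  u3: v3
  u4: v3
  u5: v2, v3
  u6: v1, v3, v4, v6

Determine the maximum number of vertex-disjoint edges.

4

Unit-capacity flow: source→left, listed edges, right→sink; max matching = max flow.
Augmenting path u1→v2 (+1); matched 1.
Augmenting path u2→v3 (+1); matched 2.
Augmenting path u6→v1 (+1); matched 3.
Augmenting path u5→v2→u1→v4 (+1); matched 4.
No augmenting path remains; maximum matching = 4.
König certificate: {u1, u5, u6, v3} is a vertex cover of size 4 (every listed pair touches it), so no matching can be larger.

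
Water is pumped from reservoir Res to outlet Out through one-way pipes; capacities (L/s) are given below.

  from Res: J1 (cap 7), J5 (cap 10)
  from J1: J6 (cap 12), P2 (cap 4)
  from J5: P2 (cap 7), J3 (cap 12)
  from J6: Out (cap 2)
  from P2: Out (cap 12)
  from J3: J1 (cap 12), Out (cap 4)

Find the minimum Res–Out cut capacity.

16

Augment Res→J1→J6→Out: bottleneck 2, flow now 2.
Augment Res→J1→P2→Out: bottleneck 4, flow now 6.
Augment Res→J5→P2→Out: bottleneck 7, flow now 13.
Augment Res→J5→J3→Out: bottleneck 3, flow now 16.
No augmenting path remains; maximum flow = 16.
By max-flow min-cut, the minimum cut capacity equals the max flow.
In the residual graph, reachable from Res: {Res, J1, J6}.
Min-cut edges: Res→J5 (10), J1→P2 (4), J6→Out (2); capacity 10 + 4 + 2 = 16.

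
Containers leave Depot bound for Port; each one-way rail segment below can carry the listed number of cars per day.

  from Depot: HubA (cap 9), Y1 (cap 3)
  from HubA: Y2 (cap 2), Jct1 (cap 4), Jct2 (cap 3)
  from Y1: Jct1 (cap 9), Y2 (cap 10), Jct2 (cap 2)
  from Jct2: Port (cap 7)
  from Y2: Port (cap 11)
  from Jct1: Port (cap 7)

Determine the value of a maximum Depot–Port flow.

Augment Depot→HubA→Jct2→Port: bottleneck 3, flow now 3.
Augment Depot→HubA→Y2→Port: bottleneck 2, flow now 5.
Augment Depot→HubA→Jct1→Port: bottleneck 4, flow now 9.
Augment Depot→Y1→Jct2→Port: bottleneck 2, flow now 11.
Augment Depot→Y1→Y2→Port: bottleneck 1, flow now 12.
No augmenting path remains; maximum flow = 12.
In the residual graph, reachable from Depot: {Depot}.
Min-cut edges: Depot→HubA (9), Depot→Y1 (3); capacity 9 + 3 = 12.
This cut is saturated, so no flow can exceed 12.

12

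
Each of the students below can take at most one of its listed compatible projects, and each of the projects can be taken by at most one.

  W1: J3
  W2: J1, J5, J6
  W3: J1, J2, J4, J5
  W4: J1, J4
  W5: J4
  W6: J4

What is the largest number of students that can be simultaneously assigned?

Unit-capacity flow: source→left, listed edges, right→sink; max matching = max flow.
Augmenting path W1→J3 (+1); matched 1.
Augmenting path W2→J1 (+1); matched 2.
Augmenting path W3→J2 (+1); matched 3.
Augmenting path W4→J4 (+1); matched 4.
Augmenting path W5→J4→W4→J1→W2→J5 (+1); matched 5.
No augmenting path remains; maximum matching = 5.
König certificate: {W1, W2, W3, W4, J4} is a vertex cover of size 5 (every listed pair touches it), so no matching can be larger.

5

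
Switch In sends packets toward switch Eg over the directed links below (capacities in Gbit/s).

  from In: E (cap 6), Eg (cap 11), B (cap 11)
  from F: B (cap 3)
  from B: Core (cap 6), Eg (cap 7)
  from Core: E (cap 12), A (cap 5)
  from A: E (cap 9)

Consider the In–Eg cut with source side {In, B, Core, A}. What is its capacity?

Edges leaving {In, B, Core, A}: In→E (6), In→Eg (11), B→Eg (7), Core→E (12), A→E (9).
Cut capacity = 6 + 11 + 7 + 12 + 9 = 45.

45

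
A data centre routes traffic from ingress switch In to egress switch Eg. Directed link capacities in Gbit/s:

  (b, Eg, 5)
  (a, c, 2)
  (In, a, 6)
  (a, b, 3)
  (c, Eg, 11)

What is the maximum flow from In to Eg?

Augment In→a→b→Eg: bottleneck 3, flow now 3.
Augment In→a→c→Eg: bottleneck 2, flow now 5.
No augmenting path remains; maximum flow = 5.
In the residual graph, reachable from In: {In, a}.
Min-cut edges: a→b (3), a→c (2); capacity 3 + 2 = 5.
This cut is saturated, so no flow can exceed 5.

5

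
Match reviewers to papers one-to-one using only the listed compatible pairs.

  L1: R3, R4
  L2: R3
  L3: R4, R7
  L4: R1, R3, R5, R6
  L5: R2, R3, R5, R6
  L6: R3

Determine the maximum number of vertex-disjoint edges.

Unit-capacity flow: source→left, listed edges, right→sink; max matching = max flow.
Augmenting path L1→R3 (+1); matched 1.
Augmenting path L3→R4 (+1); matched 2.
Augmenting path L4→R1 (+1); matched 3.
Augmenting path L5→R2 (+1); matched 4.
Augmenting path L2→R3→L1→R4→L3→R7 (+1); matched 5.
No augmenting path remains; maximum matching = 5.
König certificate: {L1, L3, L4, L5, R3} is a vertex cover of size 5 (every listed pair touches it), so no matching can be larger.

5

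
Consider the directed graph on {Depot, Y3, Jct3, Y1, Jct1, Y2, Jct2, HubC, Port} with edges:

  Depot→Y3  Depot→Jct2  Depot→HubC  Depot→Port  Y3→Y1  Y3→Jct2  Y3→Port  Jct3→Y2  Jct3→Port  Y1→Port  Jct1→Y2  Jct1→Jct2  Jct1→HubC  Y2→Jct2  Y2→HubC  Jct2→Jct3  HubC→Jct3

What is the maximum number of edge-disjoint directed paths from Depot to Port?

3

Assign every edge capacity 1; by Menger, the answer equals the max flow.
Path Depot→Port (+1); total 1.
Path Depot→Y3→Port (+1); total 2.
Path Depot→Jct2→Jct3→Port (+1); total 3.
No residual Depot→Port path; max flow = 3.
Certifying cut of size 3: {Depot→Port, Depot→Y3, Jct3→Port}.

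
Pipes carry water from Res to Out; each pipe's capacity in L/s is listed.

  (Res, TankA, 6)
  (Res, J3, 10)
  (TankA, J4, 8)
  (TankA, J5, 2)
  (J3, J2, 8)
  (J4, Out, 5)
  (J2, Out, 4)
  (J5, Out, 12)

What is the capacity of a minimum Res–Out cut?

Augment Res→TankA→J4→Out: bottleneck 5, flow now 5.
Augment Res→TankA→J5→Out: bottleneck 1, flow now 6.
Augment Res→J3→J2→Out: bottleneck 4, flow now 10.
No augmenting path remains; maximum flow = 10.
By max-flow min-cut, the minimum cut capacity equals the max flow.
In the residual graph, reachable from Res: {Res, J3, J2}.
Min-cut edges: Res→TankA (6), J2→Out (4); capacity 6 + 4 = 10.

10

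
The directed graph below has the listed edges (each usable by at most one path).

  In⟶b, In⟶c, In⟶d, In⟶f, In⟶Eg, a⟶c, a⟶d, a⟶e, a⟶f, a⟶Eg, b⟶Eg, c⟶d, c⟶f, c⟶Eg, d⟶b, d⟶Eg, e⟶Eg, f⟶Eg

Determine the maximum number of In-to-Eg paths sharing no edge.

Assign every edge capacity 1; by Menger, the answer equals the max flow.
Path In→Eg (+1); total 1.
Path In→b→Eg (+1); total 2.
Path In→c→Eg (+1); total 3.
Path In→d→Eg (+1); total 4.
Path In→f→Eg (+1); total 5.
No residual In→Eg path; max flow = 5.
Certifying cut of size 5: {In→Eg, In→b, In→c, In→d, In→f}.

5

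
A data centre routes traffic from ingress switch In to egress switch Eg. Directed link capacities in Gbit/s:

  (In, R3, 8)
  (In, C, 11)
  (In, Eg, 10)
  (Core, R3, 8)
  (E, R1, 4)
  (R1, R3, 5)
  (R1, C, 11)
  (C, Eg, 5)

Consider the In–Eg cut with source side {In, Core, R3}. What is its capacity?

Edges leaving {In, Core, R3}: In→C (11), In→Eg (10).
Cut capacity = 11 + 10 = 21.

21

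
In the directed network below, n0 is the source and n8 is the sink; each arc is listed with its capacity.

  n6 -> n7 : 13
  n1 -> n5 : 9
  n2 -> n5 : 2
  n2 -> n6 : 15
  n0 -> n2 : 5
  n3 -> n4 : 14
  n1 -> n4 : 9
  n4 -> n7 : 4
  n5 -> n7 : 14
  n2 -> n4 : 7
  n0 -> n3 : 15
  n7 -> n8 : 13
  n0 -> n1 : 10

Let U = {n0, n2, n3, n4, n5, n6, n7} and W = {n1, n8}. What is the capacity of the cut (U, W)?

Edges leaving {n0, n2, n3, n4, n5, n6, n7}: n0→n1 (10), n7→n8 (13).
Cut capacity = 10 + 13 = 23.

23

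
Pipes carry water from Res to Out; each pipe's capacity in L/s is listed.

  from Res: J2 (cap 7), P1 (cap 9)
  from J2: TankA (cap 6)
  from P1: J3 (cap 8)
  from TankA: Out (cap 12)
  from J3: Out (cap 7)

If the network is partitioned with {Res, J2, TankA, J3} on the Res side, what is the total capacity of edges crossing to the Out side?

Edges leaving {Res, J2, TankA, J3}: Res→P1 (9), TankA→Out (12), J3→Out (7).
Cut capacity = 9 + 12 + 7 = 28.

28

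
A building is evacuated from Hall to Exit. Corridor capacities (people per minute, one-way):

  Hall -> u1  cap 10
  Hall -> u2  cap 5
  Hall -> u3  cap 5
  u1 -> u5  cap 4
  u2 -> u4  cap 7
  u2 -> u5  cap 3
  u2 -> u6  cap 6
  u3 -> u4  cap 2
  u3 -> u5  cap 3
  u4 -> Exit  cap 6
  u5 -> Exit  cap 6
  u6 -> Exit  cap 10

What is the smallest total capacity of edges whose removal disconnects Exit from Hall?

Augment Hall→u1→u5→Exit: bottleneck 4, flow now 4.
Augment Hall→u2→u4→Exit: bottleneck 5, flow now 9.
Augment Hall→u3→u4→Exit: bottleneck 1, flow now 10.
Augment Hall→u3→u5→Exit: bottleneck 2, flow now 12.
Augment Hall→u3→u4→u2→u6→Exit: bottleneck 1, flow now 13. (uses reverse residual edge)
No augmenting path remains; maximum flow = 13.
By max-flow min-cut, the minimum cut capacity equals the max flow.
In the residual graph, reachable from Hall: {Hall, u1, u3, u5}.
Min-cut edges: Hall→u2 (5), u3→u4 (2), u5→Exit (6); capacity 5 + 2 + 6 = 13.

13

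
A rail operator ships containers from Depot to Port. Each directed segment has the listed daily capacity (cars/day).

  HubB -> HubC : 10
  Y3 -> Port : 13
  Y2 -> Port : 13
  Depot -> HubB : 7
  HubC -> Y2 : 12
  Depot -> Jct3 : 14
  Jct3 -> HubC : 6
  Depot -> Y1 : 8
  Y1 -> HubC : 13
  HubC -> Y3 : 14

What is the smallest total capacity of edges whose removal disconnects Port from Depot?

21

Augment Depot→Y1→HubC→Y3→Port: bottleneck 8, flow now 8.
Augment Depot→Jct3→HubC→Y3→Port: bottleneck 5, flow now 13.
Augment Depot→Jct3→HubC→Y2→Port: bottleneck 1, flow now 14.
Augment Depot→HubB→HubC→Y2→Port: bottleneck 7, flow now 21.
No augmenting path remains; maximum flow = 21.
By max-flow min-cut, the minimum cut capacity equals the max flow.
In the residual graph, reachable from Depot: {Depot, Jct3}.
Min-cut edges: Depot→Y1 (8), Depot→HubB (7), Jct3→HubC (6); capacity 8 + 7 + 6 = 21.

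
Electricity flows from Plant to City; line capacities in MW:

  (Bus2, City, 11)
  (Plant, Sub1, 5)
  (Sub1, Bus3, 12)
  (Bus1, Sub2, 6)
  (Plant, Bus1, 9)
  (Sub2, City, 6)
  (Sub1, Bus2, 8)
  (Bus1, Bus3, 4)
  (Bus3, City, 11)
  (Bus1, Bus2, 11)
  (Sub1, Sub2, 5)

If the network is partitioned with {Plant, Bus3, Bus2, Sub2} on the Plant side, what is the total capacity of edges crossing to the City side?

42

Edges leaving {Plant, Bus3, Bus2, Sub2}: Plant→Sub1 (5), Plant→Bus1 (9), Bus3→City (11), Bus2→City (11), Sub2→City (6).
Cut capacity = 5 + 9 + 11 + 11 + 6 = 42.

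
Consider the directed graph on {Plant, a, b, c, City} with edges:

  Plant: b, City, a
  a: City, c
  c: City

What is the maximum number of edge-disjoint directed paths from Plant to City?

2

Assign every edge capacity 1; by Menger, the answer equals the max flow.
Path Plant→City (+1); total 1.
Path Plant→a→City (+1); total 2.
No residual Plant→City path; max flow = 2.
Certifying cut of size 2: {Plant→City, Plant→a}.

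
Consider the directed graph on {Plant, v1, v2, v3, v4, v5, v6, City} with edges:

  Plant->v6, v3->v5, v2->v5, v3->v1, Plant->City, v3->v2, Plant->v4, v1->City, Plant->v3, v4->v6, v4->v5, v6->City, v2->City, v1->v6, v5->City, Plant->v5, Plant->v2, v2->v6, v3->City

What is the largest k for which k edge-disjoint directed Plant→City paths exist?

5

Assign every edge capacity 1; by Menger, the answer equals the max flow.
Path Plant→City (+1); total 1.
Path Plant→v2→City (+1); total 2.
Path Plant→v3→City (+1); total 3.
Path Plant→v5→City (+1); total 4.
Path Plant→v6→City (+1); total 5.
No residual Plant→City path; max flow = 5.
Certifying cut of size 5: {Plant→City, Plant→v2, Plant→v3, v5→City, v6→City}.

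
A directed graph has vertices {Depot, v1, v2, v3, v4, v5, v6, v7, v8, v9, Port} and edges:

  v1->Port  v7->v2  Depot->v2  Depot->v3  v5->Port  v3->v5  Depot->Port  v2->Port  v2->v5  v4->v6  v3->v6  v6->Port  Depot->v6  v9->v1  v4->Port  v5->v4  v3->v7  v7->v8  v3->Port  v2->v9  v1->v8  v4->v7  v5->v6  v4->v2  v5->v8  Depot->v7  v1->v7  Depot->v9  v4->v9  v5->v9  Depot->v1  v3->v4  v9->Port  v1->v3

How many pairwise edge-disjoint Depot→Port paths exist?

Assign every edge capacity 1; by Menger, the answer equals the max flow.
Path Depot→Port (+1); total 1.
Path Depot→v1→Port (+1); total 2.
Path Depot→v2→Port (+1); total 3.
Path Depot→v3→Port (+1); total 4.
Path Depot→v6→Port (+1); total 5.
Path Depot→v9→Port (+1); total 6.
Path Depot→v7→v2→v5→Port (+1); total 7.
No residual Depot→Port path; max flow = 7.
Certifying cut of size 7: {Depot→Port, Depot→v1, Depot→v2, Depot→v3, Depot→v6, Depot→v7, Depot→v9}.

7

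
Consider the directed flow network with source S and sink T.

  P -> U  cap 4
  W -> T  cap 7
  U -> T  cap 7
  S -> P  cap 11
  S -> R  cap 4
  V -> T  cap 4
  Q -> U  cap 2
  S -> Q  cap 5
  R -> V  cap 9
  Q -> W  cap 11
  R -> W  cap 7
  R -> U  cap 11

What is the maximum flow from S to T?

Augment S→P→U→T: bottleneck 4, flow now 4.
Augment S→Q→U→T: bottleneck 2, flow now 6.
Augment S→Q→W→T: bottleneck 3, flow now 9.
Augment S→R→U→T: bottleneck 1, flow now 10.
Augment S→R→V→T: bottleneck 3, flow now 13.
No augmenting path remains; maximum flow = 13.
In the residual graph, reachable from S: {S, P}.
Min-cut edges: S→Q (5), S→R (4), P→U (4); capacity 5 + 4 + 4 = 13.
This cut is saturated, so no flow can exceed 13.

13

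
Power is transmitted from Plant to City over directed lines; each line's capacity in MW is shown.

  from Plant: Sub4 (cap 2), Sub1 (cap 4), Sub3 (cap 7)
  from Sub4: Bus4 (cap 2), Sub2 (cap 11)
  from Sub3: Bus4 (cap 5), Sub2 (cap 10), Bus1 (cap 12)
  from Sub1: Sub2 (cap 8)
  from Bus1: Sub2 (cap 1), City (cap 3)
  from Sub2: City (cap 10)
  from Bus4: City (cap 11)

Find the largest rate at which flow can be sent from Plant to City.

Augment Plant→Sub4→Sub2→City: bottleneck 2, flow now 2.
Augment Plant→Sub3→Bus1→City: bottleneck 3, flow now 5.
Augment Plant→Sub3→Sub2→City: bottleneck 4, flow now 9.
Augment Plant→Sub1→Sub2→City: bottleneck 4, flow now 13.
No augmenting path remains; maximum flow = 13.
In the residual graph, reachable from Plant: {Plant}.
Min-cut edges: Plant→Sub4 (2), Plant→Sub3 (7), Plant→Sub1 (4); capacity 2 + 7 + 4 = 13.
This cut is saturated, so no flow can exceed 13.

13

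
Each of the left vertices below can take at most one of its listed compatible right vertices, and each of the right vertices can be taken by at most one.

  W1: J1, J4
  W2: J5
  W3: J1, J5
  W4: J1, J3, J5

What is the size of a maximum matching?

4

Unit-capacity flow: source→left, listed edges, right→sink; max matching = max flow.
Augmenting path W1→J1 (+1); matched 1.
Augmenting path W2→J5 (+1); matched 2.
Augmenting path W4→J3 (+1); matched 3.
Augmenting path W3→J1→W1→J4 (+1); matched 4.
No augmenting path remains; maximum matching = 4.
König certificate: {W1, W2, W3, W4} is a vertex cover of size 4 (every listed pair touches it), so no matching can be larger.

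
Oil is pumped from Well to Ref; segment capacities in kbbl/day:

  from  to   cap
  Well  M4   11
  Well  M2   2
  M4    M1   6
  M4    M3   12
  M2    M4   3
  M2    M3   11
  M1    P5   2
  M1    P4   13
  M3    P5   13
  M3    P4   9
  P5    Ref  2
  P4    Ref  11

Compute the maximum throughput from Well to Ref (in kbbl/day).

Augment Well→M4→M1→P5→Ref: bottleneck 2, flow now 2.
Augment Well→M4→M1→P4→Ref: bottleneck 4, flow now 6.
Augment Well→M4→M3→P4→Ref: bottleneck 5, flow now 11.
Augment Well→M2→M3→P4→Ref: bottleneck 2, flow now 13.
No augmenting path remains; maximum flow = 13.
In the residual graph, reachable from Well: {Well}.
Min-cut edges: Well→M4 (11), Well→M2 (2); capacity 11 + 2 = 13.
This cut is saturated, so no flow can exceed 13.

13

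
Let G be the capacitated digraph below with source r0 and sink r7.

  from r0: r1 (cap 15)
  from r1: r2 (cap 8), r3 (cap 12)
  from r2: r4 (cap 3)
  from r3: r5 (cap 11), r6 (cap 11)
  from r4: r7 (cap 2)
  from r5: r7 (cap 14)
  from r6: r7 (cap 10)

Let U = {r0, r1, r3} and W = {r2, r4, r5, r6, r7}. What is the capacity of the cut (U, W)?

30

Edges leaving {r0, r1, r3}: r1→r2 (8), r3→r5 (11), r3→r6 (11).
Cut capacity = 8 + 11 + 11 = 30.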